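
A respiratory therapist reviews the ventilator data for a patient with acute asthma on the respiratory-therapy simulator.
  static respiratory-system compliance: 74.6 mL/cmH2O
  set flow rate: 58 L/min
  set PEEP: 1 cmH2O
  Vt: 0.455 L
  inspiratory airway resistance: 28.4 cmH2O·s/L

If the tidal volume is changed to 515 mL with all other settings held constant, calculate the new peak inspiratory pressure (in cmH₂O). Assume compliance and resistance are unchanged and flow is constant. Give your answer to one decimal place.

35.4

Flow: 58 L/min ÷ 60 = 0.9667 L/s.
PIP = Vt/C + R·V̇ + PEEP (constant-flow equation of motion).
Only the elastic term changes: ΔPIP = ΔVt / C = (515 − 455) / 74.6 = 0.8043 cmH2O.
Original PIP = 455/74.6 + 28.4×0.9667 + 1 = 34.553 cmH2O; new PIP = 34.553 + (0.8043) = 35.357 cmH2O.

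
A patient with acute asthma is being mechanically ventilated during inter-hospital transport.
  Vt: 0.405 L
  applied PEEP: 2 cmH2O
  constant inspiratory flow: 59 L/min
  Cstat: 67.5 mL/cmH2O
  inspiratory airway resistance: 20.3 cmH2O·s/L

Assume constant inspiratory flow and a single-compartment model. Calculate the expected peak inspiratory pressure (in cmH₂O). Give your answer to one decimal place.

28.0

Flow: 59 L/min ÷ 60 = 0.9833 L/s.
Equation of motion (constant flow): PIP = Vt/C + R·V̇ + PEEP.
PIP = 405/67.5 + 20.3×0.9833 + 2 = 6.0 + 19.961 + 2 = 27.961 cmH2O.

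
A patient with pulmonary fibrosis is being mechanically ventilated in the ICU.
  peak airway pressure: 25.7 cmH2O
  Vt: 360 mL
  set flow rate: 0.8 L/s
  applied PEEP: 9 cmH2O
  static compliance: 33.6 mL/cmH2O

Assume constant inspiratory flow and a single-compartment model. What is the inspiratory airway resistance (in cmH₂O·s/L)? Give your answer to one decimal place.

Equation of motion (constant flow): PIP = Vt/C + R·V̇ + PEEP.
R·V̇ = PIP − Vt/C − PEEP = 25.7 − 360/33.6 − 9 = 25.7 − 10.714 − 9 = 5.986 cmH2O.
R = 5.986 / 0.8 = 7.483 cmH2O·s/L.

7.5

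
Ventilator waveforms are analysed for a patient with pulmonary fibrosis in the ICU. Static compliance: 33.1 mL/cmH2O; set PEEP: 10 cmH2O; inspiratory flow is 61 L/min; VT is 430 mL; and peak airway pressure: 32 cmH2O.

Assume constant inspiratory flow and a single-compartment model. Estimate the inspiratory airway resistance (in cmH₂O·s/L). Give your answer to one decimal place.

Flow: 61 L/min ÷ 60 = 1.0167 L/s.
Equation of motion (constant flow): PIP = Vt/C + R·V̇ + PEEP.
R·V̇ = PIP − Vt/C − PEEP = 32 − 430/33.1 − 10 = 32 − 12.991 − 10 = 9.009 cmH2O.
R = 9.009 / 1.0167 = 8.861 cmH2O·s/L.

8.9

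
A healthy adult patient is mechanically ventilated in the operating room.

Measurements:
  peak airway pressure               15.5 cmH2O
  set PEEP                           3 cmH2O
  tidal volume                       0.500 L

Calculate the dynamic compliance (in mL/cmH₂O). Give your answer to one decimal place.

Dynamic compliance = Vt / (PIP − PEEP) = 500 / (15.5 − 3) = 500 / 12.5 = 40.0 mL/cmH2O.

40.0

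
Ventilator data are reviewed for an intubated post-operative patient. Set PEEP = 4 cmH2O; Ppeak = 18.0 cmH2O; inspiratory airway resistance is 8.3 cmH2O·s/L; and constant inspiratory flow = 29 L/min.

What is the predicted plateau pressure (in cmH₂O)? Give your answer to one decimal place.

14.0

Flow: 29 L/min ÷ 60 = 0.4833 L/s.
Pplat = PIP − Raw × flow = 18.0 − 8.3 × 0.4833 = 18.0 − 4.011 = 13.989 cmH2O.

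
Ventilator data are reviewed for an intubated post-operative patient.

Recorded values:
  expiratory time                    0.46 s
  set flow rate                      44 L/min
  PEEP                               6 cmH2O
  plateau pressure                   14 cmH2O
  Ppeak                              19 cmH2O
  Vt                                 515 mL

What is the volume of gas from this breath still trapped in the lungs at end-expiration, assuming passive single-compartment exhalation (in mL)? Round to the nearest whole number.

181

Flow: 44 L/min ÷ 60 = 0.7333 L/s.
R = (PIP − Pplat)/V̇ = (19 − 14) / 0.7333 = 5.0/0.7333 = 6.818 cmH2O·s/L.
C = Vt/(Pplat − PEEP) = 515.0 / (14 − 6) = 515.0/8.0 = 64.375 mL/cmH2O.
τ = R × C = 6.818 × 0.06438 L/cmH2O = 0.4389 s.
Fraction remaining = e^(−Te/τ) = e^(−0.46/0.4389) = 0.3506.
Trapped volume = 515.0 × 0.3506 = 180.56 mL.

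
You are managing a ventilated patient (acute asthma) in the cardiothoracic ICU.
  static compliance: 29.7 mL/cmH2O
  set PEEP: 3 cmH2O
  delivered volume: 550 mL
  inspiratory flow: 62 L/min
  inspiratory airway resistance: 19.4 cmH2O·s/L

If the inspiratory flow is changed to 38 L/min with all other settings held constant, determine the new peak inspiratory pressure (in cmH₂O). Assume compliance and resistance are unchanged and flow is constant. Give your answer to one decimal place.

33.8

Flow: 62 L/min ÷ 60 = 1.0333 L/s.
New flow: 38 L/min ÷ 60 = 0.6333 L/s.
PIP = Vt/C + R·V̇ + PEEP (constant-flow equation of motion).
Only the resistive term changes: ΔPIP = R × ΔV̇ = 19.4 × (0.6333 − 1.0333) = 19.4 × -0.4 = -7.76 cmH2O.
Original PIP = 550/29.7 + 19.4×1.0333 + 3 = 41.565 cmH2O; new PIP = 41.565 + (-7.76) = 33.805 cmH2O.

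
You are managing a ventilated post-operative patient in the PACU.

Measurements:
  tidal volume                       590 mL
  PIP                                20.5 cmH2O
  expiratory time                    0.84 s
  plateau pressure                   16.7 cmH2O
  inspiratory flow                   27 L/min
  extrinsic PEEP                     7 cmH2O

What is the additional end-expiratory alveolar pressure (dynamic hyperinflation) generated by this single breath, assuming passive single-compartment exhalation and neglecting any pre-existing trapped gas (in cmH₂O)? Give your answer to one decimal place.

1.9

Flow: 27 L/min ÷ 60 = 0.45 L/s.
R = (PIP − Pplat)/V̇ = (20.5 − 16.7) / 0.45 = 3.8/0.45 = 8.444 cmH2O·s/L.
C = Vt/(Pplat − PEEP) = 590.0 / (16.7 − 7) = 590.0/9.7 = 60.825 mL/cmH2O.
τ = R × C = 8.444 × 0.06083 L/cmH2O = 0.5136 s.
Fraction remaining = e^(−Te/τ) = e^(−0.84/0.5136) = 0.1949; trapped volume = 590.0 × 0.1949 = 114.99 mL.
Additional alveolar pressure from trapping ≈ V_trapped / C = 114.99 / 60.825 = 1.891 cmH2O.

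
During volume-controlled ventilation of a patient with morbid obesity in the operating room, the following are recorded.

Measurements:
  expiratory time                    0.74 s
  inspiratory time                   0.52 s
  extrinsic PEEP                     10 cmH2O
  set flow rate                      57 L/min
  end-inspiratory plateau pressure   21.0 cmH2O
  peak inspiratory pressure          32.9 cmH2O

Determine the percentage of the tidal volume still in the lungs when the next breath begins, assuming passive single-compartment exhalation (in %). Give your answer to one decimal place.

26.8

Flow: 57 L/min ÷ 60 = 0.95 L/s.
Vt = flow × Ti = 0.95 L/s × 0.52 s × 1000 mL/L = 494.0 mL.
R = (PIP − Pplat)/V̇ = (32.9 − 21.0) / 0.95 = 11.9/0.95 = 12.526 cmH2O·s/L.
C = Vt/(Pplat − PEEP) = 494.0 / (21.0 − 10) = 494.0/11.0 = 44.909 mL/cmH2O.
τ = R × C = 12.526 × 0.04491 L/cmH2O = 0.5625 s.
Fraction remaining at end-expiration = e^(−Te/τ) = e^(−0.74/0.5625) = 0.2683 → 26.83%.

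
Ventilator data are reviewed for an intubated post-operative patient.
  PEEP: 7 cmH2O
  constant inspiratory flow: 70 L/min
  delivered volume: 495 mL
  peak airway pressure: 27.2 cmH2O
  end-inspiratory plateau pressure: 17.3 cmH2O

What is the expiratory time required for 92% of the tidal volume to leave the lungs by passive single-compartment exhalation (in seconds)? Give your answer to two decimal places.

1.03

Flow: 70 L/min ÷ 60 = 1.1667 L/s.
R = (PIP − Pplat)/V̇ = (27.2 − 17.3) / 1.1667 = 9.9/1.1667 = 8.485 cmH2O·s/L.
C = Vt/(Pplat − PEEP) = 495.0 / (17.3 − 7) = 495.0/10.3 = 48.058 mL/cmH2O.
τ = R × C = 8.485 × 0.04806 L/cmH2O = 0.4078 s.
t = −τ·ln(1 − 0.92) = −0.4078·ln(0.08) = 1.03 s.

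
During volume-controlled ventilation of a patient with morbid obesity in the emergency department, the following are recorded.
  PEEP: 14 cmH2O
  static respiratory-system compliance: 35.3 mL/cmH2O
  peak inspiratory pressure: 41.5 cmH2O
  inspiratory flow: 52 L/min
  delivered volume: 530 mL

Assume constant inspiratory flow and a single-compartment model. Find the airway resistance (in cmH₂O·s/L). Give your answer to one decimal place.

Flow: 52 L/min ÷ 60 = 0.8667 L/s.
Equation of motion (constant flow): PIP = Vt/C + R·V̇ + PEEP.
R·V̇ = PIP − Vt/C − PEEP = 41.5 − 530/35.3 − 14 = 41.5 − 15.014 − 14 = 12.486 cmH2O.
R = 12.486 / 0.8667 = 14.406 cmH2O·s/L.

14.4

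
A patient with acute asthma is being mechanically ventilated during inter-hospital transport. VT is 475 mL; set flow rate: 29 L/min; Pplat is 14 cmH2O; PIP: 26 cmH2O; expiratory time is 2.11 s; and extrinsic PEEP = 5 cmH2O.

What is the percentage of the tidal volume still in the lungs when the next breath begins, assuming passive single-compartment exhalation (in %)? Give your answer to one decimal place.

Flow: 29 L/min ÷ 60 = 0.4833 L/s.
R = (PIP − Pplat)/V̇ = (26 − 14) / 0.4833 = 12.0/0.4833 = 24.829 cmH2O·s/L.
C = Vt/(Pplat − PEEP) = 475.0 / (14 − 5) = 475.0/9.0 = 52.778 mL/cmH2O.
τ = R × C = 24.829 × 0.05278 L/cmH2O = 1.31 s.
Fraction remaining at end-expiration = e^(−Te/τ) = e^(−2.11/1.31) = 0.1998 → 19.98%.

20.0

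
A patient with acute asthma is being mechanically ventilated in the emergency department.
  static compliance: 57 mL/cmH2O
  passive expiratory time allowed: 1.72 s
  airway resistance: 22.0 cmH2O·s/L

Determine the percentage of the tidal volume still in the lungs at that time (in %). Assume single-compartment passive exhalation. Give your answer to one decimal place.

τ = R × C = 22.0 × 57 mL/cmH2O = 22.0 × 0.057 L/cmH2O = 1.254 s.
Passive exhalation: V(t)/V₀ = e^(−t/τ) = e^(−1.72/1.254) = 0.2537.
Fraction remaining = 0.2537 → 25.37%.

25.4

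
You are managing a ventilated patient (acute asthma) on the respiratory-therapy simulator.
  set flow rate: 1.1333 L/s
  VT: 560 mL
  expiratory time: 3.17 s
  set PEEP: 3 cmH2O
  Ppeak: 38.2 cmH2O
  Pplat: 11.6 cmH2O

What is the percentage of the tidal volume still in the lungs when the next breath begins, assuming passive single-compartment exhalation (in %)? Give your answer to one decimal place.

R = (PIP − Pplat)/V̇ = (38.2 − 11.6) / 1.1333 = 26.6/1.1333 = 23.471 cmH2O·s/L.
C = Vt/(Pplat − PEEP) = 560.0 / (11.6 − 3) = 560.0/8.6 = 65.116 mL/cmH2O.
τ = R × C = 23.471 × 0.06512 L/cmH2O = 1.528 s.
Fraction remaining at end-expiration = e^(−Te/τ) = e^(−3.17/1.528) = 0.1256 → 12.56%.

12.6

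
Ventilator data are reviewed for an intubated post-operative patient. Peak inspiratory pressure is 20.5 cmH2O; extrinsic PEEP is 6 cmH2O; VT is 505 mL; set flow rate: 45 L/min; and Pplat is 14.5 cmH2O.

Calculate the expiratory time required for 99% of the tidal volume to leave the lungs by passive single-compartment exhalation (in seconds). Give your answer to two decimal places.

2.19

Flow: 45 L/min ÷ 60 = 0.75 L/s.
R = (PIP − Pplat)/V̇ = (20.5 − 14.5) / 0.75 = 6.0/0.75 = 8.0 cmH2O·s/L.
C = Vt/(Pplat − PEEP) = 505.0 / (14.5 − 6) = 505.0/8.5 = 59.412 mL/cmH2O.
τ = R × C = 8.0 × 0.05941 L/cmH2O = 0.4753 s.
t = −τ·ln(1 − 0.99) = −0.4753·ln(0.01) = 2.189 s.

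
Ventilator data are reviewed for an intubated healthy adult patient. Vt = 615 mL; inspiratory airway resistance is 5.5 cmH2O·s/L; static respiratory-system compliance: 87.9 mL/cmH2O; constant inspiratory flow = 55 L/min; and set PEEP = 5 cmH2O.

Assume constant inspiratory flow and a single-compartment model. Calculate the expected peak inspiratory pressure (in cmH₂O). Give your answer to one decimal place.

17.0

Flow: 55 L/min ÷ 60 = 0.9167 L/s.
Equation of motion (constant flow): PIP = Vt/C + R·V̇ + PEEP.
PIP = 615/87.9 + 5.5×0.9167 + 5 = 6.997 + 5.042 + 5 = 17.039 cmH2O.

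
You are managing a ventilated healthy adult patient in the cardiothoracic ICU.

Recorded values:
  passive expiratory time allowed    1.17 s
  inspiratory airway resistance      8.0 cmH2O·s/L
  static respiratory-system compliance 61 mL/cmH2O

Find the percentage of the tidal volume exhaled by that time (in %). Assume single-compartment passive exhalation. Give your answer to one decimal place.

90.9

τ = R × C = 8.0 × 61 mL/cmH2O = 8.0 × 0.061 L/cmH2O = 0.488 s.
Passive exhalation: V(t)/V₀ = e^(−t/τ) = e^(−1.17/0.488) = 0.09094.
Fraction exhaled = 1 − 0.09094 = 0.9091 → 90.91%.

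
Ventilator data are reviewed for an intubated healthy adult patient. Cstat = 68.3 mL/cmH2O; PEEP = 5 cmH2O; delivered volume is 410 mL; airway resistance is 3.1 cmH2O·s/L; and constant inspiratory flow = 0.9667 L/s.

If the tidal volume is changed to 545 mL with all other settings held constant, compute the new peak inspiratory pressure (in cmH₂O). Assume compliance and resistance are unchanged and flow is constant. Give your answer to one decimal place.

PIP = Vt/C + R·V̇ + PEEP (constant-flow equation of motion).
Only the elastic term changes: ΔPIP = ΔVt / C = (545 − 410) / 68.3 = 1.977 cmH2O.
Original PIP = 410/68.3 + 3.1×0.9667 + 5 = 14.0 cmH2O; new PIP = 14.0 + (1.977) = 15.977 cmH2O.

16.0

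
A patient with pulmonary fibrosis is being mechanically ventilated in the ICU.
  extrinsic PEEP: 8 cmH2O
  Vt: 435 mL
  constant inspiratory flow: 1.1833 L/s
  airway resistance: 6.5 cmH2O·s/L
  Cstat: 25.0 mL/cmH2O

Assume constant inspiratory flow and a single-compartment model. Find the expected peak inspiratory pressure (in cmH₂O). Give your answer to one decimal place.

33.1

Equation of motion (constant flow): PIP = Vt/C + R·V̇ + PEEP.
PIP = 435/25.0 + 6.5×1.1833 + 8 = 17.4 + 7.691 + 8 = 33.091 cmH2O.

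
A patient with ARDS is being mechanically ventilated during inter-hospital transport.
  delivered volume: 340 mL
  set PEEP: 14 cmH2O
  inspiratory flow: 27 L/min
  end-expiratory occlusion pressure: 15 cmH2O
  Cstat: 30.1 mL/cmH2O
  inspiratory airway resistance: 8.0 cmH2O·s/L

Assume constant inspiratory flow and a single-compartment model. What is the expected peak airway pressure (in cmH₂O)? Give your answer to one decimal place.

Flow: 27 L/min ÷ 60 = 0.45 L/s.
Total PEEP = 15 cmH2O (set 14 + intrinsic 1); this is the baseline alveolar pressure.
Equation of motion (constant flow): PIP = Vt/C + R·V̇ + PEEP.
PIP = 340/30.1 + 8.0×0.45 + 15 = 11.296 + 3.6 + 15 = 29.896 cmH2O.

29.9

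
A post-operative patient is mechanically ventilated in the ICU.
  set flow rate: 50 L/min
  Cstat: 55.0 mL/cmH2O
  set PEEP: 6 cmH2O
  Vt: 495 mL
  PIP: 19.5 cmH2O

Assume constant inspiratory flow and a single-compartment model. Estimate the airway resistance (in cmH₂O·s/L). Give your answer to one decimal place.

Flow: 50 L/min ÷ 60 = 0.8333 L/s.
Equation of motion (constant flow): PIP = Vt/C + R·V̇ + PEEP.
R·V̇ = PIP − Vt/C − PEEP = 19.5 − 495/55.0 − 6 = 19.5 − 9.0 − 6 = 4.5 cmH2O.
R = 4.5 / 0.8333 = 5.4 cmH2O·s/L.

5.4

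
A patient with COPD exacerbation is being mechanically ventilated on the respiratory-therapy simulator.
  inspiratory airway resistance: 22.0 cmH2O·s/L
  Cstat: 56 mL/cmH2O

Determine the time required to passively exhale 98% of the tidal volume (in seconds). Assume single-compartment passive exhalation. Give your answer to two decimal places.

τ = R × C = 22.0 × 56 mL/cmH2O = 22.0 × 0.056 L/cmH2O = 1.232 s.
Exhaled fraction f = 1 − e^(−t/τ) → t = −τ·ln(1 − f) = −1.232·ln(0.02) = 4.82 s.

4.82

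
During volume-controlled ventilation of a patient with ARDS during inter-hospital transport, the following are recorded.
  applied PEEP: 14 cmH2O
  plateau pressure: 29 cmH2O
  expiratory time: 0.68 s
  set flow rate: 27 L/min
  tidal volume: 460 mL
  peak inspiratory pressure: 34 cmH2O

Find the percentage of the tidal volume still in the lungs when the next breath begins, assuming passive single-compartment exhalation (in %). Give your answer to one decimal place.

13.6

Flow: 27 L/min ÷ 60 = 0.45 L/s.
R = (PIP − Pplat)/V̇ = (34 − 29) / 0.45 = 5.0/0.45 = 11.111 cmH2O·s/L.
C = Vt/(Pplat − PEEP) = 460.0 / (29 − 14) = 460.0/15.0 = 30.667 mL/cmH2O.
τ = R × C = 11.111 × 0.03067 L/cmH2O = 0.3408 s.
Fraction remaining at end-expiration = e^(−Te/τ) = e^(−0.68/0.3408) = 0.136 → 13.6%.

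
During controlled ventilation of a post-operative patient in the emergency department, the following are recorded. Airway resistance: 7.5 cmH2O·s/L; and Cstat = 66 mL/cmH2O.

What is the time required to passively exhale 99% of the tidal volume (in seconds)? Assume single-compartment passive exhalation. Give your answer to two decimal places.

τ = R × C = 7.5 × 66 mL/cmH2O = 7.5 × 0.066 L/cmH2O = 0.495 s.
Exhaled fraction f = 1 − e^(−t/τ) → t = −τ·ln(1 − f) = −0.495·ln(0.01) = 2.28 s.

2.28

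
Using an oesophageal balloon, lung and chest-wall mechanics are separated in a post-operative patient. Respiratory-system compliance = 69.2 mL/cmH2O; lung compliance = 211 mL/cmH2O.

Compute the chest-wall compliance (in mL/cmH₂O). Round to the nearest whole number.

103

1/Ccw = 1/Crs − 1/CL.
1/Ccw = 1/69.2 − 1/211 = 0.009712.
Ccw = 102.97 mL/cmH2O.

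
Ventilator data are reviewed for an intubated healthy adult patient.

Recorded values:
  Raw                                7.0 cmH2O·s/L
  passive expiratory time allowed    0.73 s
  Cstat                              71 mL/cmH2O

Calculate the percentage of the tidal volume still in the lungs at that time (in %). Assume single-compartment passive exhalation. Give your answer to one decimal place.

23.0

τ = R × C = 7.0 × 71 mL/cmH2O = 7.0 × 0.071 L/cmH2O = 0.497 s.
Passive exhalation: V(t)/V₀ = e^(−t/τ) = e^(−0.73/0.497) = 0.2302.
Fraction remaining = 0.2302 → 23.02%.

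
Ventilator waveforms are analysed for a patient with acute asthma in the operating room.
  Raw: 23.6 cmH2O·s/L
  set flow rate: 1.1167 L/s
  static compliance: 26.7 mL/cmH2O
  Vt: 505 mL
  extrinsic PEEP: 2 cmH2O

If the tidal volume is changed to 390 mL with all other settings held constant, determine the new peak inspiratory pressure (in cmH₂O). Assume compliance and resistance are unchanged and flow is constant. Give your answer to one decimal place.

PIP = Vt/C + R·V̇ + PEEP (constant-flow equation of motion).
Only the elastic term changes: ΔPIP = ΔVt / C = (390 − 505) / 26.7 = -4.307 cmH2O.
Original PIP = 505/26.7 + 23.6×1.1167 + 2 = 47.268 cmH2O; new PIP = 47.268 + (-4.307) = 42.961 cmH2O.

43.0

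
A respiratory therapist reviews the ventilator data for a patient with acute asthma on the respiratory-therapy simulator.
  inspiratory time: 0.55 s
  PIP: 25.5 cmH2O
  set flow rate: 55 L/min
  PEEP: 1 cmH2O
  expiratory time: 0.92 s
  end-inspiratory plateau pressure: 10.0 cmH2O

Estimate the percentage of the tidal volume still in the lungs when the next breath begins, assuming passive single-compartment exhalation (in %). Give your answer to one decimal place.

Flow: 55 L/min ÷ 60 = 0.9167 L/s.
Vt = flow × Ti = 0.9167 L/s × 0.55 s × 1000 mL/L = 504.19 mL.
R = (PIP − Pplat)/V̇ = (25.5 − 10.0) / 0.9167 = 15.5/0.9167 = 16.908 cmH2O·s/L.
C = Vt/(Pplat − PEEP) = 504.19 / (10.0 − 1) = 504.19/9.0 = 56.021 mL/cmH2O.
τ = R × C = 16.908 × 0.05602 L/cmH2O = 0.9472 s.
Fraction remaining at end-expiration = e^(−Te/τ) = e^(−0.92/0.9472) = 0.3786 → 37.86%.

37.9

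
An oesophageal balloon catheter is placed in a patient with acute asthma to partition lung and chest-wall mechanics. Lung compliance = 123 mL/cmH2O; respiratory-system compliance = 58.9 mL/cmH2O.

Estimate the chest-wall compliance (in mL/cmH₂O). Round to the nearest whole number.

1/Ccw = 1/Crs − 1/CL.
1/Ccw = 1/58.9 − 1/123 = 0.008848.
Ccw = 113.02 mL/cmH2O.

113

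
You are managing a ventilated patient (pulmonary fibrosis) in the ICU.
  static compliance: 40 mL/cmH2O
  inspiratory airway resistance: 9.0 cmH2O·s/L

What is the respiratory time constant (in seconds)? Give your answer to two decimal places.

0.36

τ = R × C = 9.0 × 40 mL/cmH2O = 9.0 × 0.040 L/cmH2O = 0.36 s.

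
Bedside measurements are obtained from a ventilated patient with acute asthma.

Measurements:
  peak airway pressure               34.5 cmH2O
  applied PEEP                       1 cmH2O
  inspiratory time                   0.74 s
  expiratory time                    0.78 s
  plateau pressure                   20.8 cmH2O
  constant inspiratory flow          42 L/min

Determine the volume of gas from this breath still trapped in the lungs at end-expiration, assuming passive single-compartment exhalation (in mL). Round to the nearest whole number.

113

Flow: 42 L/min ÷ 60 = 0.7 L/s.
Vt = flow × Ti = 0.7 L/s × 0.74 s × 1000 mL/L = 518.0 mL.
R = (PIP − Pplat)/V̇ = (34.5 − 20.8) / 0.7 = 13.7/0.7 = 19.571 cmH2O·s/L.
C = Vt/(Pplat − PEEP) = 518.0 / (20.8 − 1) = 518.0/19.8 = 26.162 mL/cmH2O.
τ = R × C = 19.571 × 0.02616 L/cmH2O = 0.512 s.
Fraction remaining = e^(−Te/τ) = e^(−0.78/0.512) = 0.218.
Trapped volume = 518.0 × 0.218 = 112.92 mL.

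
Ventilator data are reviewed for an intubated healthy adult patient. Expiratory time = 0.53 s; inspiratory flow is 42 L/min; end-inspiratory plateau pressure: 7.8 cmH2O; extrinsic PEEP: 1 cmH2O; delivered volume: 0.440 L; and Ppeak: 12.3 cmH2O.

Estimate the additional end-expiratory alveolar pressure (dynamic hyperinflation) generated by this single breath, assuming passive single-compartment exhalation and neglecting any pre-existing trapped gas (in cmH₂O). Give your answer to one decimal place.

Flow: 42 L/min ÷ 60 = 0.7 L/s.
R = (PIP − Pplat)/V̇ = (12.3 − 7.8) / 0.7 = 4.5/0.7 = 6.429 cmH2O·s/L.
C = Vt/(Pplat − PEEP) = 440.0 / (7.8 − 1) = 440.0/6.8 = 64.706 mL/cmH2O.
τ = R × C = 6.429 × 0.06471 L/cmH2O = 0.416 s.
Fraction remaining = e^(−Te/τ) = e^(−0.53/0.416) = 0.2797; trapped volume = 440.0 × 0.2797 = 123.07 mL.
Additional alveolar pressure from trapping ≈ V_trapped / C = 123.07 / 64.706 = 1.902 cmH2O.

1.9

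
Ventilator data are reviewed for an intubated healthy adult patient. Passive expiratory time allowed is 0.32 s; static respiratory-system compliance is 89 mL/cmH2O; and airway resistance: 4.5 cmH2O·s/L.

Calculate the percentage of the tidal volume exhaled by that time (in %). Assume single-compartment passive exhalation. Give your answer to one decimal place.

τ = R × C = 4.5 × 89 mL/cmH2O = 4.5 × 0.089 L/cmH2O = 0.4005 s.
Passive exhalation: V(t)/V₀ = e^(−t/τ) = e^(−0.32/0.4005) = 0.4498.
Fraction exhaled = 1 − 0.4498 = 0.5502 → 55.02%.

55.0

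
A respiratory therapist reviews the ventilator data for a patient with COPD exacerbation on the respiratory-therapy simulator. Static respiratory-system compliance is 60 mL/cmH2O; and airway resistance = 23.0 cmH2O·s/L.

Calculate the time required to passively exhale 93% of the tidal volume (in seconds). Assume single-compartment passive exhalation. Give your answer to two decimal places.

τ = R × C = 23.0 × 60 mL/cmH2O = 23.0 × 0.060 L/cmH2O = 1.38 s.
Exhaled fraction f = 1 − e^(−t/τ) → t = −τ·ln(1 − f) = −1.38·ln(0.07) = 3.67 s.

3.67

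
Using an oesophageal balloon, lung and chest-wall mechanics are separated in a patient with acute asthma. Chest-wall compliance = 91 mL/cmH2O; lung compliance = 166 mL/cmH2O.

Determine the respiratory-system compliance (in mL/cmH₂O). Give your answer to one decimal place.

58.8

Lung and chest wall are elastances in series: 1/Crs = 1/CL + 1/Ccw.
1/Crs = 1/166 + 1/91 = 0.01701.
Crs = 58.789 mL/cmH2O.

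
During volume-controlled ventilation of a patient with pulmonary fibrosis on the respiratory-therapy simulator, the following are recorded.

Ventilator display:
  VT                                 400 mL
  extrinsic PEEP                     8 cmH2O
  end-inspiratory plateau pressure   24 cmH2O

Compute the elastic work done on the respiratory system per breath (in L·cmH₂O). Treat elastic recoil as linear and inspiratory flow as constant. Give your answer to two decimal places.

3.20

Elastic work ≈ ½ × (Pplat − PEEP) × Vt = 0.5 × (24 − 8) × 0.400 L = 0.5 × 16.0 × 0.400 = 3.2 L·cmH2O.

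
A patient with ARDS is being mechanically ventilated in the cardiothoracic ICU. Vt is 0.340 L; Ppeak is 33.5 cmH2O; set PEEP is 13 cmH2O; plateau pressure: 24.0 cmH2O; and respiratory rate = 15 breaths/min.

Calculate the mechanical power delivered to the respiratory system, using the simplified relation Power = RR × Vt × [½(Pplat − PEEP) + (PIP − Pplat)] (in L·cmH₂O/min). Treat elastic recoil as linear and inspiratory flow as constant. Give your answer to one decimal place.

Per-breath work = Vt × [½(Pplat−PEEP) + (PIP−Pplat)] = 0.340 × [0.5×11.0 + 9.5] = 0.340 × 15.0 = 5.1 L·cmH2O.
Power = 15 × 5.1 = 76.5 L·cmH2O/min.

76.5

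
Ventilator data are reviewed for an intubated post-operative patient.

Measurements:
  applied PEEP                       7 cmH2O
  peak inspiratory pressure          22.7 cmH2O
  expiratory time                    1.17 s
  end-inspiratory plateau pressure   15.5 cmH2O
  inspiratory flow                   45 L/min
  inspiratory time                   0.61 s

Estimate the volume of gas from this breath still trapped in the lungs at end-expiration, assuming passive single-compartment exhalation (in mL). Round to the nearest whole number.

Flow: 45 L/min ÷ 60 = 0.75 L/s.
Vt = flow × Ti = 0.75 L/s × 0.61 s × 1000 mL/L = 457.5 mL.
R = (PIP − Pplat)/V̇ = (22.7 − 15.5) / 0.75 = 7.2/0.75 = 9.6 cmH2O·s/L.
C = Vt/(Pplat − PEEP) = 457.5 / (15.5 − 7) = 457.5/8.5 = 53.824 mL/cmH2O.
τ = R × C = 9.6 × 0.05382 L/cmH2O = 0.5167 s.
Fraction remaining = e^(−Te/τ) = e^(−1.17/0.5167) = 0.1039.
Trapped volume = 457.5 × 0.1039 = 47.534 mL.

48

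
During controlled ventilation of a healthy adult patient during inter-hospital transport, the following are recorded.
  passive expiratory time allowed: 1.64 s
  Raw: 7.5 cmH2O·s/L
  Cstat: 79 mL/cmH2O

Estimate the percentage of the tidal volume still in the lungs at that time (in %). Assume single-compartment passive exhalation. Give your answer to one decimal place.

6.3

τ = R × C = 7.5 × 79 mL/cmH2O = 7.5 × 0.079 L/cmH2O = 0.5925 s.
Passive exhalation: V(t)/V₀ = e^(−t/τ) = e^(−1.64/0.5925) = 0.06279.
Fraction remaining = 0.06279 → 6.279%.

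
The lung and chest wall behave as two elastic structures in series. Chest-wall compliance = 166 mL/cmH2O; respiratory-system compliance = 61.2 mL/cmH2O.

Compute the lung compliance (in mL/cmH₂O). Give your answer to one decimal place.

1/CL = 1/Crs − 1/Ccw.
1/CL = 1/61.2 − 1/166 = 0.01032.
CL = 96.899 mL/cmH2O.

96.9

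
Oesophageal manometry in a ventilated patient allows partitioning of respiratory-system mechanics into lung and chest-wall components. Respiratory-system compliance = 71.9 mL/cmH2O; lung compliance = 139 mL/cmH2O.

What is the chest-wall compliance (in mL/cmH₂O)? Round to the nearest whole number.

1/Ccw = 1/Crs − 1/CL.
1/Ccw = 1/71.9 − 1/139 = 0.006714.
Ccw = 148.94 mL/cmH2O.

149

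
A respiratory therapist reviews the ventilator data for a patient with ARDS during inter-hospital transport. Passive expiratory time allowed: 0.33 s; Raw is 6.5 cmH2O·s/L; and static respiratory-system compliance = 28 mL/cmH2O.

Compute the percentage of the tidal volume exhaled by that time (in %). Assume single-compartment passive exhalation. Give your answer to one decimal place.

83.7

τ = R × C = 6.5 × 28 mL/cmH2O = 6.5 × 0.028 L/cmH2O = 0.182 s.
Passive exhalation: V(t)/V₀ = e^(−t/τ) = e^(−0.33/0.182) = 0.1631.
Fraction exhaled = 1 − 0.1631 = 0.8369 → 83.69%.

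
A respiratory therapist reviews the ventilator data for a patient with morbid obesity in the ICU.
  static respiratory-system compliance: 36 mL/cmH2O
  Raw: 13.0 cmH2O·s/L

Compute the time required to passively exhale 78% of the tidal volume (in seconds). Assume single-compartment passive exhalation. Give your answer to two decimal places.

τ = R × C = 13.0 × 36 mL/cmH2O = 13.0 × 0.036 L/cmH2O = 0.468 s.
Exhaled fraction f = 1 − e^(−t/τ) → t = −τ·ln(1 − f) = −0.468·ln(0.22) = 0.7086 s.

0.71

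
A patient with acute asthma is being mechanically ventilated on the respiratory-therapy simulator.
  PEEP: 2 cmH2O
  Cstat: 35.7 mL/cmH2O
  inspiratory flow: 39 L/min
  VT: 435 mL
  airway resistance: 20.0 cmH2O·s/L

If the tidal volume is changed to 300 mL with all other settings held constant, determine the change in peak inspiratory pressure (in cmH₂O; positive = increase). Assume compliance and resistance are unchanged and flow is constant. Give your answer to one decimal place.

PIP = Vt/C + R·V̇ + PEEP (constant-flow equation of motion).
Only the elastic term changes: ΔPIP = ΔVt / C = (300 − 435) / 35.7 = -3.782 cmH2O.

-3.8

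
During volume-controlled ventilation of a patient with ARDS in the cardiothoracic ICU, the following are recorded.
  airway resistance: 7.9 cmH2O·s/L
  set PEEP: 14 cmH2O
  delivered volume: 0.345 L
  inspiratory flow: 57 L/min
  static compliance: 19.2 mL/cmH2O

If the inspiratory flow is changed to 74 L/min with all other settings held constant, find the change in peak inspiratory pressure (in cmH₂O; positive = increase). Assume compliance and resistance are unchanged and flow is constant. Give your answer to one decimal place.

Flow: 57 L/min ÷ 60 = 0.95 L/s.
New flow: 74 L/min ÷ 60 = 1.2333 L/s.
PIP = Vt/C + R·V̇ + PEEP (constant-flow equation of motion).
Only the resistive term changes: ΔPIP = R × ΔV̇ = 7.9 × (1.2333 − 0.95) = 7.9 × 0.2833 = 2.238 cmH2O.

2.2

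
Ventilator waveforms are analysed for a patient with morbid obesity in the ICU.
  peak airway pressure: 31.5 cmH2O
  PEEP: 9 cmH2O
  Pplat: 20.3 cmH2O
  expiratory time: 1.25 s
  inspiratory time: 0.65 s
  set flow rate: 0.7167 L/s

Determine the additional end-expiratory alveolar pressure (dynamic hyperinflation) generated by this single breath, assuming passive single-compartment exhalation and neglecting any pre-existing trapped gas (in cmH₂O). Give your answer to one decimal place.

Vt = flow × Ti = 0.7167 L/s × 0.65 s × 1000 mL/L = 465.86 mL.
R = (PIP − Pplat)/V̇ = (31.5 − 20.3) / 0.7167 = 11.2/0.7167 = 15.627 cmH2O·s/L.
C = Vt/(Pplat − PEEP) = 465.86 / (20.3 − 9) = 465.86/11.3 = 41.227 mL/cmH2O.
τ = R × C = 15.627 × 0.04123 L/cmH2O = 0.6443 s.
Fraction remaining = e^(−Te/τ) = e^(−1.25/0.6443) = 0.1437; trapped volume = 465.86 × 0.1437 = 66.944 mL.
Additional alveolar pressure from trapping ≈ V_trapped / C = 66.944 / 41.227 = 1.624 cmH2O.

1.6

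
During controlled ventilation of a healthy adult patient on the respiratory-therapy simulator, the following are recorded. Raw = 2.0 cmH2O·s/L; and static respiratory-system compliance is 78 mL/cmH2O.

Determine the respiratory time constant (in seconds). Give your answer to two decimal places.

0.16

τ = R × C = 2.0 × 78 mL/cmH2O = 2.0 × 0.078 L/cmH2O = 0.156 s.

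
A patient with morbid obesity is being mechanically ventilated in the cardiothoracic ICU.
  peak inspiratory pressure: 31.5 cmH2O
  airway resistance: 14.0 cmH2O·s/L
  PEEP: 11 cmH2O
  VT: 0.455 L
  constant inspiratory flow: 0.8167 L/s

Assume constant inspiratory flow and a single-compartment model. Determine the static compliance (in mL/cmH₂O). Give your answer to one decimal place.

50.2

Equation of motion (constant flow): PIP = Vt/C + R·V̇ + PEEP.
Vt/C = PIP − R·V̇ − PEEP = 31.5 − 14.0×0.8167 − 11 = 31.5 − 11.434 − 11 = 9.066 cmH2O.
C = Vt / 9.066 = 455 / 9.066 = 50.188 mL/cmH2O.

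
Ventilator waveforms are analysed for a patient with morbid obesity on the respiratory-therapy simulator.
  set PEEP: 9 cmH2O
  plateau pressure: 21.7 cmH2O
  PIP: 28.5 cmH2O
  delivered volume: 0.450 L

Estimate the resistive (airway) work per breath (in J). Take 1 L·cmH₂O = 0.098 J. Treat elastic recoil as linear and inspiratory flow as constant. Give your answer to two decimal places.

0.30

With constant inspiratory flow the resistive pressure is constant at PIP − Pplat = 28.5 − 21.7 = 6.8 cmH2O, so resistive work = 6.8 × 0.450 = 3.06 L·cmH2O.
× 0.098 J/(L·cmH2O) → 0.2999 J.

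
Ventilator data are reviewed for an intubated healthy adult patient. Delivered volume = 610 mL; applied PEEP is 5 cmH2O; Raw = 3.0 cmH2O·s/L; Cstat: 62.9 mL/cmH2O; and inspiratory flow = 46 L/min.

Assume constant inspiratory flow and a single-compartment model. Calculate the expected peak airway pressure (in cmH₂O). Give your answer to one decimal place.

17.0

Flow: 46 L/min ÷ 60 = 0.7667 L/s.
Equation of motion (constant flow): PIP = Vt/C + R·V̇ + PEEP.
PIP = 610/62.9 + 3.0×0.7667 + 5 = 9.698 + 2.3 + 5 = 16.998 cmH2O.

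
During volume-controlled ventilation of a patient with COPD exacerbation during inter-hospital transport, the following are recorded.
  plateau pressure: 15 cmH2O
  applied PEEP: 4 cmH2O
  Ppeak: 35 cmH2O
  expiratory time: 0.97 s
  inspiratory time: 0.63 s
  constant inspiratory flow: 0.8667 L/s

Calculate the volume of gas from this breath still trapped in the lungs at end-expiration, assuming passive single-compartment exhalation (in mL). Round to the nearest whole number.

234

Vt = flow × Ti = 0.8667 L/s × 0.63 s × 1000 mL/L = 546.02 mL.
R = (PIP − Pplat)/V̇ = (35 − 15) / 0.8667 = 20.0/0.8667 = 23.076 cmH2O·s/L.
C = Vt/(Pplat − PEEP) = 546.02 / (15 − 4) = 546.02/11.0 = 49.638 mL/cmH2O.
τ = R × C = 23.076 × 0.04964 L/cmH2O = 1.145 s.
Fraction remaining = e^(−Te/τ) = e^(−0.97/1.145) = 0.4286.
Trapped volume = 546.02 × 0.4286 = 234.02 mL.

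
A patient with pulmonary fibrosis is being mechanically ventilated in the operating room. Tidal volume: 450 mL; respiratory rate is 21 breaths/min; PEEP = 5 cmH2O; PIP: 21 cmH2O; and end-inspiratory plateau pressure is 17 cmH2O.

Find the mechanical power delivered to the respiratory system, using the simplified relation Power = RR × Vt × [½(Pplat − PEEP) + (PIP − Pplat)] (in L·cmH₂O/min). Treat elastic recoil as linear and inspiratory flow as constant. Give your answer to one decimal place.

Per-breath work = Vt × [½(Pplat−PEEP) + (PIP−Pplat)] = 0.450 × [0.5×12.0 + 4.0] = 0.450 × 10.0 = 4.5 L·cmH2O.
Power = 21 × 4.5 = 94.5 L·cmH2O/min.

94.5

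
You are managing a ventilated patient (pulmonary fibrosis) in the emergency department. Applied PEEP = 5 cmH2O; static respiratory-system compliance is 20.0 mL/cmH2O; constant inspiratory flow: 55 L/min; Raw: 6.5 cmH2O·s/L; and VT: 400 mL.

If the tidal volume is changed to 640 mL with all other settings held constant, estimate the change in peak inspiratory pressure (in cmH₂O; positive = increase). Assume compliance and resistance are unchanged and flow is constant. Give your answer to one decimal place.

PIP = Vt/C + R·V̇ + PEEP (constant-flow equation of motion).
Only the elastic term changes: ΔPIP = ΔVt / C = (640 − 400) / 20.0 = 12.0 cmH2O.

12.0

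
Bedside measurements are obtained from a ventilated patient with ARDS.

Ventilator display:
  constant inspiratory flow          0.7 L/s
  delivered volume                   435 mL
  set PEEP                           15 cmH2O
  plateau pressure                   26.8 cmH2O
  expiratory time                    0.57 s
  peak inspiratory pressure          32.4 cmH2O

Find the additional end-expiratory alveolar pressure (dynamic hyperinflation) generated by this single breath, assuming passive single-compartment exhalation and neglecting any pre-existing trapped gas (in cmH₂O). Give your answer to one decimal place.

R = (PIP − Pplat)/V̇ = (32.4 − 26.8) / 0.7 = 5.6/0.7 = 8.0 cmH2O·s/L.
C = Vt/(Pplat − PEEP) = 435.0 / (26.8 − 15) = 435.0/11.8 = 36.864 mL/cmH2O.
τ = R × C = 8.0 × 0.03686 L/cmH2O = 0.2949 s.
Fraction remaining = e^(−Te/τ) = e^(−0.57/0.2949) = 0.1447; trapped volume = 435.0 × 0.1447 = 62.945 mL.
Additional alveolar pressure from trapping ≈ V_trapped / C = 62.945 / 36.864 = 1.707 cmH2O.

1.7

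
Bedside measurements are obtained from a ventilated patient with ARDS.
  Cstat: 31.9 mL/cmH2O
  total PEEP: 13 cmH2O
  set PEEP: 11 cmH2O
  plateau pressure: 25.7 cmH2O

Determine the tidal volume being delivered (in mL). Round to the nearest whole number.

405

End-expiratory occlusion gives total PEEP = 13 cmH2O (intrinsic PEEP = 13 − 11 = 2). Use total PEEP for the elastic gradient.
Vt = Cstat × (Pplat − PEEPtotal) = 31.9 × (25.7 − 13) = 31.9 × 12.7 = 405.13 mL.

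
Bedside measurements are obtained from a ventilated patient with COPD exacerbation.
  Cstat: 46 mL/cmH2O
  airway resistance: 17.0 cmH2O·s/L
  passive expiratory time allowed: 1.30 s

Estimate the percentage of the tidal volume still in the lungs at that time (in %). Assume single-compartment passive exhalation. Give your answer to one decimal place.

19.0

τ = R × C = 17.0 × 46 mL/cmH2O = 17.0 × 0.046 L/cmH2O = 0.782 s.
Passive exhalation: V(t)/V₀ = e^(−t/τ) = e^(−1.30/0.782) = 0.1897.
Fraction remaining = 0.1897 → 18.97%.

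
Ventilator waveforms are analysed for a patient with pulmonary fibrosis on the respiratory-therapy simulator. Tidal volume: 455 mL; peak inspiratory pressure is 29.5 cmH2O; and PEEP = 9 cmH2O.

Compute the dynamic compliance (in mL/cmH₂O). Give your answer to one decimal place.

Dynamic compliance = Vt / (PIP − PEEP) = 455 / (29.5 − 9) = 455 / 20.5 = 22.195 mL/cmH2O.

22.2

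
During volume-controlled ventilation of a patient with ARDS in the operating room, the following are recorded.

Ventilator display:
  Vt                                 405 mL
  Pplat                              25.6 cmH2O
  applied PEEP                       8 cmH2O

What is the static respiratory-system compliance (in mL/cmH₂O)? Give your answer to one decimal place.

Cstat = Vt / (Pplat − PEEP) = 405 / (25.6 − 8) = 405 / 17.6 = 23.011 mL/cmH2O.

23.0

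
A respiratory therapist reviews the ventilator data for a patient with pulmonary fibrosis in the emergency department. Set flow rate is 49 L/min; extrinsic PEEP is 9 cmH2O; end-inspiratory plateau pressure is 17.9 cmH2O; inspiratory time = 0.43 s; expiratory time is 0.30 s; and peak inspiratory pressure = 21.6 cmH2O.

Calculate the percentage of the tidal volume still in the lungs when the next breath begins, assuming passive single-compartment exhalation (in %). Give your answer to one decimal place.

Flow: 49 L/min ÷ 60 = 0.8167 L/s.
Vt = flow × Ti = 0.8167 L/s × 0.43 s × 1000 mL/L = 351.18 mL.
R = (PIP − Pplat)/V̇ = (21.6 − 17.9) / 0.8167 = 3.7/0.8167 = 4.53 cmH2O·s/L.
C = Vt/(Pplat − PEEP) = 351.18 / (17.9 − 9) = 351.18/8.9 = 39.458 mL/cmH2O.
τ = R × C = 4.53 × 0.03946 L/cmH2O = 0.1788 s.
Fraction remaining at end-expiration = e^(−Te/τ) = e^(−0.30/0.1788) = 0.1868 → 18.68%.

18.7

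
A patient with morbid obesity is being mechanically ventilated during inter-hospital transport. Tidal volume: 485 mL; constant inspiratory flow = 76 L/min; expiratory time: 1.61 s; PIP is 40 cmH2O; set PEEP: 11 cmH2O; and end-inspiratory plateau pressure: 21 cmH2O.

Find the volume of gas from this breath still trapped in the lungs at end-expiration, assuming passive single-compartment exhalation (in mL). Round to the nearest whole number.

53

Flow: 76 L/min ÷ 60 = 1.2667 L/s.
R = (PIP − Pplat)/V̇ = (40 − 21) / 1.2667 = 19.0/1.2667 = 15.0 cmH2O·s/L.
C = Vt/(Pplat − PEEP) = 485.0 / (21 − 11) = 485.0/10.0 = 48.5 mL/cmH2O.
τ = R × C = 15.0 × 0.0485 L/cmH2O = 0.7275 s.
Fraction remaining = e^(−Te/τ) = e^(−1.61/0.7275) = 0.1094.
Trapped volume = 485.0 × 0.1094 = 53.059 mL.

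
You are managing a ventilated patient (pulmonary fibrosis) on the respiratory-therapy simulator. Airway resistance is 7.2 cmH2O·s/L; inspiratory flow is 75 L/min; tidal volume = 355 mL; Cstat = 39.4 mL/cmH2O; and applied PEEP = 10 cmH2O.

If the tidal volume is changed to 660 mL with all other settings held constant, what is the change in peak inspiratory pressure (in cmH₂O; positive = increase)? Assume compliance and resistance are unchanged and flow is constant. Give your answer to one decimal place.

PIP = Vt/C + R·V̇ + PEEP (constant-flow equation of motion).
Only the elastic term changes: ΔPIP = ΔVt / C = (660 − 355) / 39.4 = 7.741 cmH2O.

7.7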